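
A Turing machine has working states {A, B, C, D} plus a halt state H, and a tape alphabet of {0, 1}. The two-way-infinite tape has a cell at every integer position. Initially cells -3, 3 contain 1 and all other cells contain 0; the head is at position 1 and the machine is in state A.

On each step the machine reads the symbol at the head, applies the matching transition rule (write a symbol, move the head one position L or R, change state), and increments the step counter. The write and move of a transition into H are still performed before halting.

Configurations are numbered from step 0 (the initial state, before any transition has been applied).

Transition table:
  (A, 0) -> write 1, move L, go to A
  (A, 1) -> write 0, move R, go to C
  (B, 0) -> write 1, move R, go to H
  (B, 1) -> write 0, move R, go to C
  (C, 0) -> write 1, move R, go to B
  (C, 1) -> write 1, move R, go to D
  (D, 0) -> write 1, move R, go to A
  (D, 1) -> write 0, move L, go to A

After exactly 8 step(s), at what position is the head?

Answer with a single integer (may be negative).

Step 1: in state A at pos 1, read 0 -> (A,0)->write 1,move L,goto A. Now: state=A, head=0, tape[-4..4]=010001010 (head:     ^)
Step 2: in state A at pos 0, read 0 -> (A,0)->write 1,move L,goto A. Now: state=A, head=-1, tape[-4..4]=010011010 (head:    ^)
Step 3: in state A at pos -1, read 0 -> (A,0)->write 1,move L,goto A. Now: state=A, head=-2, tape[-4..4]=010111010 (head:   ^)
Step 4: in state A at pos -2, read 0 -> (A,0)->write 1,move L,goto A. Now: state=A, head=-3, tape[-4..4]=011111010 (head:  ^)
Step 5: in state A at pos -3, read 1 -> (A,1)->write 0,move R,goto C. Now: state=C, head=-2, tape[-4..4]=001111010 (head:   ^)
Step 6: in state C at pos -2, read 1 -> (C,1)->write 1,move R,goto D. Now: state=D, head=-1, tape[-4..4]=001111010 (head:    ^)
Step 7: in state D at pos -1, read 1 -> (D,1)->write 0,move L,goto A. Now: state=A, head=-2, tape[-4..4]=001011010 (head:   ^)
Step 8: in state A at pos -2, read 1 -> (A,1)->write 0,move R,goto C. Now: state=C, head=-1, tape[-4..4]=000011010 (head:    ^)

Answer: -1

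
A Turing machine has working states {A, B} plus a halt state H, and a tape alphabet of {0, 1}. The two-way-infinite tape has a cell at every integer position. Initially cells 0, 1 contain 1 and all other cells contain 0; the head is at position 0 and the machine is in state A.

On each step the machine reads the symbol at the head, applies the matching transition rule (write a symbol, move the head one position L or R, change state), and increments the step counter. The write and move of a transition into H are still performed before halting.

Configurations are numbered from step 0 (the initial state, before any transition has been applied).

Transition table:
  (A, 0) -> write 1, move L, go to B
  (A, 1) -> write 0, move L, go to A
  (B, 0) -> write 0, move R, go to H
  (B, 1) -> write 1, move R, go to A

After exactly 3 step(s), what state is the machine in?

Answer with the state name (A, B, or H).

Answer: H

Derivation:
Step 1: in state A at pos 0, read 1 -> (A,1)->write 0,move L,goto A. Now: state=A, head=-1, tape[-2..2]=00010 (head:  ^)
Step 2: in state A at pos -1, read 0 -> (A,0)->write 1,move L,goto B. Now: state=B, head=-2, tape[-3..2]=001010 (head:  ^)
Step 3: in state B at pos -2, read 0 -> (B,0)->write 0,move R,goto H. Now: state=H, head=-1, tape[-3..2]=001010 (head:   ^)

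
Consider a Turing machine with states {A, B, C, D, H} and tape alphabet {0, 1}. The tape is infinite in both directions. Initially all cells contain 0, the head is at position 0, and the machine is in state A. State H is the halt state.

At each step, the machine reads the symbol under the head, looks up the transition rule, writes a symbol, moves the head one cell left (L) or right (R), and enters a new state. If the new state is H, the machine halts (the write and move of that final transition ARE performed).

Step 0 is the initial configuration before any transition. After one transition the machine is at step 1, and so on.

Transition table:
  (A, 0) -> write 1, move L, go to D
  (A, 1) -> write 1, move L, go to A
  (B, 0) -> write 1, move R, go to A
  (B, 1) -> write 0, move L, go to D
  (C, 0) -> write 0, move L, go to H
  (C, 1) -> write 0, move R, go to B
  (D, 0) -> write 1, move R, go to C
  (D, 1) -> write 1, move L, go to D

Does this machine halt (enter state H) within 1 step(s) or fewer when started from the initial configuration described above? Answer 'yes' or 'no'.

Answer: no

Derivation:
Step 1: in state A at pos 0, read 0 -> (A,0)->write 1,move L,goto D. Now: state=D, head=-1, tape[-2..1]=0010 (head:  ^)
After 1 step(s): state = D (not H) -> not halted within 1 -> no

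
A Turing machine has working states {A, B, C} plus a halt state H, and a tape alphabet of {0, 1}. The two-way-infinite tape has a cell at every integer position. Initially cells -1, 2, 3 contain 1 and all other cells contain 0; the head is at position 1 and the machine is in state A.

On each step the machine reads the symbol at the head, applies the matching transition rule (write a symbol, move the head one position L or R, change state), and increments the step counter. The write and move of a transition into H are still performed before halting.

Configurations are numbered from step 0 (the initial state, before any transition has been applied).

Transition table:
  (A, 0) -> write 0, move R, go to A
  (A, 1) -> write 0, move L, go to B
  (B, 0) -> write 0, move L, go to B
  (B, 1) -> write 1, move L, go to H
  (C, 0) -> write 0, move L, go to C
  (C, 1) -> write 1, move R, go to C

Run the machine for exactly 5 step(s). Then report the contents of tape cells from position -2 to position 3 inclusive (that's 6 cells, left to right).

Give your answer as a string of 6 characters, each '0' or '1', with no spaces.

Answer: 010001

Derivation:
Step 1: in state A at pos 1, read 0 -> (A,0)->write 0,move R,goto A. Now: state=A, head=2, tape[-2..4]=0100110 (head:     ^)
Step 2: in state A at pos 2, read 1 -> (A,1)->write 0,move L,goto B. Now: state=B, head=1, tape[-2..4]=0100010 (head:    ^)
Step 3: in state B at pos 1, read 0 -> (B,0)->write 0,move L,goto B. Now: state=B, head=0, tape[-2..4]=0100010 (head:   ^)
Step 4: in state B at pos 0, read 0 -> (B,0)->write 0,move L,goto B. Now: state=B, head=-1, tape[-2..4]=0100010 (head:  ^)
Step 5: in state B at pos -1, read 1 -> (B,1)->write 1,move L,goto H. Now: state=H, head=-2, tape[-3..4]=00100010 (head:  ^)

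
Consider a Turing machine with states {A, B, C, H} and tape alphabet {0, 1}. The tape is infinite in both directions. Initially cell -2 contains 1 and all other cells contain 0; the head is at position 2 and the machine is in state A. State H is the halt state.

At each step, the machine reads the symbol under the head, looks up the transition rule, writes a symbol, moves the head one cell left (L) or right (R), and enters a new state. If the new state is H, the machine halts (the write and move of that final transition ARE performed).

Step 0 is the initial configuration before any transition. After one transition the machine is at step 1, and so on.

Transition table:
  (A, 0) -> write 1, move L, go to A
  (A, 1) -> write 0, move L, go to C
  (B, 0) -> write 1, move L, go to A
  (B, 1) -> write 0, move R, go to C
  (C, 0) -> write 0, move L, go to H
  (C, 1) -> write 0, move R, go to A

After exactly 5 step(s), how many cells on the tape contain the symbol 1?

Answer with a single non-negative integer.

Step 1: in state A at pos 2, read 0 -> (A,0)->write 1,move L,goto A. Now: state=A, head=1, tape[-3..3]=0100010 (head:     ^)
Step 2: in state A at pos 1, read 0 -> (A,0)->write 1,move L,goto A. Now: state=A, head=0, tape[-3..3]=0100110 (head:    ^)
Step 3: in state A at pos 0, read 0 -> (A,0)->write 1,move L,goto A. Now: state=A, head=-1, tape[-3..3]=0101110 (head:   ^)
Step 4: in state A at pos -1, read 0 -> (A,0)->write 1,move L,goto A. Now: state=A, head=-2, tape[-3..3]=0111110 (head:  ^)
Step 5: in state A at pos -2, read 1 -> (A,1)->write 0,move L,goto C. Now: state=C, head=-3, tape[-4..3]=00011110 (head:  ^)
Cells containing 1 after step 5: {-1, 0, 1, 2} -> 4 cell(s)

Answer: 4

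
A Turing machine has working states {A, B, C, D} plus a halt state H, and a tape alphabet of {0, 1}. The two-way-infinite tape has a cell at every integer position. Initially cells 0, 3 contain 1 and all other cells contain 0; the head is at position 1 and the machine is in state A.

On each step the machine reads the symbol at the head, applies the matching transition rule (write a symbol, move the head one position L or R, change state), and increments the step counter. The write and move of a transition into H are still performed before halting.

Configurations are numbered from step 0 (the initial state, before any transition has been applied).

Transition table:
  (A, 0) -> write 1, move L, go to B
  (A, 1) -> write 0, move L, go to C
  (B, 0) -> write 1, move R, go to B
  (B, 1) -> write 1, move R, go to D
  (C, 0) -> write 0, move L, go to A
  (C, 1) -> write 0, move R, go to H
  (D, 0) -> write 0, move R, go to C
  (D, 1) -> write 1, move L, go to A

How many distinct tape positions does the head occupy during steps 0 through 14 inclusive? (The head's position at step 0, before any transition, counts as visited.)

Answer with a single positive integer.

Step 1: in state A at pos 1, read 0 -> (A,0)->write 1,move L,goto B. Now: state=B, head=0, tape[-1..4]=011010 (head:  ^)
Step 2: in state B at pos 0, read 1 -> (B,1)->write 1,move R,goto D. Now: state=D, head=1, tape[-1..4]=011010 (head:   ^)
Step 3: in state D at pos 1, read 1 -> (D,1)->write 1,move L,goto A. Now: state=A, head=0, tape[-1..4]=011010 (head:  ^)
Step 4: in state A at pos 0, read 1 -> (A,1)->write 0,move L,goto C. Now: state=C, head=-1, tape[-2..4]=0001010 (head:  ^)
Step 5: in state C at pos -1, read 0 -> (C,0)->write 0,move L,goto A. Now: state=A, head=-2, tape[-3..4]=00001010 (head:  ^)
Step 6: in state A at pos -2, read 0 -> (A,0)->write 1,move L,goto B. Now: state=B, head=-3, tape[-4..4]=001001010 (head:  ^)
Step 7: in state B at pos -3, read 0 -> (B,0)->write 1,move R,goto B. Now: state=B, head=-2, tape[-4..4]=011001010 (head:   ^)
Step 8: in state B at pos -2, read 1 -> (B,1)->write 1,move R,goto D. Now: state=D, head=-1, tape[-4..4]=011001010 (head:    ^)
Step 9: in state D at pos -1, read 0 -> (D,0)->write 0,move R,goto C. Now: state=C, head=0, tape[-4..4]=011001010 (head:     ^)
Step 10: in state C at pos 0, read 0 -> (C,0)->write 0,move L,goto A. Now: state=A, head=-1, tape[-4..4]=011001010 (head:    ^)
Step 11: in state A at pos -1, read 0 -> (A,0)->write 1,move L,goto B. Now: state=B, head=-2, tape[-4..4]=011101010 (head:   ^)
Step 12: in state B at pos -2, read 1 -> (B,1)->write 1,move R,goto D. Now: state=D, head=-1, tape[-4..4]=011101010 (head:    ^)
Step 13: in state D at pos -1, read 1 -> (D,1)->write 1,move L,goto A. Now: state=A, head=-2, tape[-4..4]=011101010 (head:   ^)
Step 14: in state A at pos -2, read 1 -> (A,1)->write 0,move L,goto C. Now: state=C, head=-3, tape[-4..4]=010101010 (head:  ^)
Head positions at steps 0..14: starting at 1, distinct positions visited = {-3, -2, -1, 0, 1} -> 5 position(s)

Answer: 5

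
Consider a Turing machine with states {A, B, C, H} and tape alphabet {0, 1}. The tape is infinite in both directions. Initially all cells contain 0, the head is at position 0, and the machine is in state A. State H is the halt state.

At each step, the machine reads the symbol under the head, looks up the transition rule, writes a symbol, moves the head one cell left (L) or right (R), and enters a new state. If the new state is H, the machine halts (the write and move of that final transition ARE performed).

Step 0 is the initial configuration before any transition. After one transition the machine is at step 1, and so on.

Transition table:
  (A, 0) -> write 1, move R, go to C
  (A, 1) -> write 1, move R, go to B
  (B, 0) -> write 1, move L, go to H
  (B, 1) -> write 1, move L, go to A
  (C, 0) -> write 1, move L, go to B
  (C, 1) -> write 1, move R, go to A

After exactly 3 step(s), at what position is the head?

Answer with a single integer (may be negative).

Answer: -1

Derivation:
Step 1: in state A at pos 0, read 0 -> (A,0)->write 1,move R,goto C. Now: state=C, head=1, tape[-1..2]=0100 (head:   ^)
Step 2: in state C at pos 1, read 0 -> (C,0)->write 1,move L,goto B. Now: state=B, head=0, tape[-1..2]=0110 (head:  ^)
Step 3: in state B at pos 0, read 1 -> (B,1)->write 1,move L,goto A. Now: state=A, head=-1, tape[-2..2]=00110 (head:  ^)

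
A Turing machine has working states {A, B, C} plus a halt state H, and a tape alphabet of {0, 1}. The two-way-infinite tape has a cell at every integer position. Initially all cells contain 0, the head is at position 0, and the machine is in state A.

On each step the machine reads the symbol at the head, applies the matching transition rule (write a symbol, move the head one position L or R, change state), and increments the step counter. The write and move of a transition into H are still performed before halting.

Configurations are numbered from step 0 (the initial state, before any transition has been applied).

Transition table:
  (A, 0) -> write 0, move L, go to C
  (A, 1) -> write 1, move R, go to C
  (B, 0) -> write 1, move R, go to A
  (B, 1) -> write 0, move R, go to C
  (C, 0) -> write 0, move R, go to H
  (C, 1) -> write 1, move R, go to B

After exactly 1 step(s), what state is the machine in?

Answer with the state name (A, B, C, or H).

Answer: C

Derivation:
Step 1: in state A at pos 0, read 0 -> (A,0)->write 0,move L,goto C. Now: state=C, head=-1, tape[-2..1]=0000 (head:  ^)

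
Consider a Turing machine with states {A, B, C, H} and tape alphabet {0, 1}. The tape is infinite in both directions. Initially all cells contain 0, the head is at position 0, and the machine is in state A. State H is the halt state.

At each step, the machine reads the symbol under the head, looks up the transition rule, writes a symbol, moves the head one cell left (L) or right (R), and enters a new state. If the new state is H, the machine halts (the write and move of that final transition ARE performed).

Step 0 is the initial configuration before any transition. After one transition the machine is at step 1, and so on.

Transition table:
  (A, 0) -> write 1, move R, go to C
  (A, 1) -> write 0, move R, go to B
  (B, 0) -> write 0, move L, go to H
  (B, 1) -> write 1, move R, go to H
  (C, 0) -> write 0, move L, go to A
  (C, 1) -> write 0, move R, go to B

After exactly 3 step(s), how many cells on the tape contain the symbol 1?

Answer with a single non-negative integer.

Step 1: in state A at pos 0, read 0 -> (A,0)->write 1,move R,goto C. Now: state=C, head=1, tape[-1..2]=0100 (head:   ^)
Step 2: in state C at pos 1, read 0 -> (C,0)->write 0,move L,goto A. Now: state=A, head=0, tape[-1..2]=0100 (head:  ^)
Step 3: in state A at pos 0, read 1 -> (A,1)->write 0,move R,goto B. Now: state=B, head=1, tape[-1..2]=0000 (head:   ^)
No cell contains 1 after step 3 -> 0 cell(s)

Answer: 0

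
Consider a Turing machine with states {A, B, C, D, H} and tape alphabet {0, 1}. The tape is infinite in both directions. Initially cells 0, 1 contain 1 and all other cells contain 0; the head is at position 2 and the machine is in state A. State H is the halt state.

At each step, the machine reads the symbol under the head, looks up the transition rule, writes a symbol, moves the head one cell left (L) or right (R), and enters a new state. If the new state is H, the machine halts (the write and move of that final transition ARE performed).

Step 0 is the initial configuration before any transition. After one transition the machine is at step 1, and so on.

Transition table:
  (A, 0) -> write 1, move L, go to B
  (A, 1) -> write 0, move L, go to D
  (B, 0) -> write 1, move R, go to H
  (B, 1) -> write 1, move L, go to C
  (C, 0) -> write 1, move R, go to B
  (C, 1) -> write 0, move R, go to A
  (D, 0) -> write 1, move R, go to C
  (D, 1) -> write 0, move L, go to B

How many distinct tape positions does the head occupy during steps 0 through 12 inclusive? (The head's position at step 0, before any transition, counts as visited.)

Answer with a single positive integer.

Answer: 5

Derivation:
Step 1: in state A at pos 2, read 0 -> (A,0)->write 1,move L,goto B. Now: state=B, head=1, tape[-1..3]=01110 (head:   ^)
Step 2: in state B at pos 1, read 1 -> (B,1)->write 1,move L,goto C. Now: state=C, head=0, tape[-1..3]=01110 (head:  ^)
Step 3: in state C at pos 0, read 1 -> (C,1)->write 0,move R,goto A. Now: state=A, head=1, tape[-1..3]=00110 (head:   ^)
Step 4: in state A at pos 1, read 1 -> (A,1)->write 0,move L,goto D. Now: state=D, head=0, tape[-1..3]=00010 (head:  ^)
Step 5: in state D at pos 0, read 0 -> (D,0)->write 1,move R,goto C. Now: state=C, head=1, tape[-1..3]=01010 (head:   ^)
Step 6: in state C at pos 1, read 0 -> (C,0)->write 1,move R,goto B. Now: state=B, head=2, tape[-1..3]=01110 (head:    ^)
Step 7: in state B at pos 2, read 1 -> (B,1)->write 1,move L,goto C. Now: state=C, head=1, tape[-1..3]=01110 (head:   ^)
Step 8: in state C at pos 1, read 1 -> (C,1)->write 0,move R,goto A. Now: state=A, head=2, tape[-1..3]=01010 (head:    ^)
Step 9: in state A at pos 2, read 1 -> (A,1)->write 0,move L,goto D. Now: state=D, head=1, tape[-1..3]=01000 (head:   ^)
Step 10: in state D at pos 1, read 0 -> (D,0)->write 1,move R,goto C. Now: state=C, head=2, tape[-1..3]=01100 (head:    ^)
Step 11: in state C at pos 2, read 0 -> (C,0)->write 1,move R,goto B. Now: state=B, head=3, tape[-1..4]=011100 (head:     ^)
Step 12: in state B at pos 3, read 0 -> (B,0)->write 1,move R,goto H. Now: state=H, head=4, tape[-1..5]=0111100 (head:      ^)
Head positions at steps 0..12: starting at 2, distinct positions visited = {0, 1, 2, 3, 4} -> 5 position(s)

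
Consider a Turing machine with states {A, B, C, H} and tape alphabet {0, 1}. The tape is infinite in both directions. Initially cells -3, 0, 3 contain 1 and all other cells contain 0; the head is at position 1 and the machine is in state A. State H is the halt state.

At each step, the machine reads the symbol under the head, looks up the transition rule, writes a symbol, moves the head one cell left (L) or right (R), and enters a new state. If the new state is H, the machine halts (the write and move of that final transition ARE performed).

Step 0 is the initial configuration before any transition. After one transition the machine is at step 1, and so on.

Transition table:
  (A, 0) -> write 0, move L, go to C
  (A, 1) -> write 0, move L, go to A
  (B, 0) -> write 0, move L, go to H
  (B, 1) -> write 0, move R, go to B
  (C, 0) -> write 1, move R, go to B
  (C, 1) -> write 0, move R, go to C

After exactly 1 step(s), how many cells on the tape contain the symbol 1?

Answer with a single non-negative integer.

Step 1: in state A at pos 1, read 0 -> (A,0)->write 0,move L,goto C. Now: state=C, head=0, tape[-4..4]=010010010 (head:     ^)
Cells containing 1 after step 1: {-3, 0, 3} -> 3 cell(s)

Answer: 3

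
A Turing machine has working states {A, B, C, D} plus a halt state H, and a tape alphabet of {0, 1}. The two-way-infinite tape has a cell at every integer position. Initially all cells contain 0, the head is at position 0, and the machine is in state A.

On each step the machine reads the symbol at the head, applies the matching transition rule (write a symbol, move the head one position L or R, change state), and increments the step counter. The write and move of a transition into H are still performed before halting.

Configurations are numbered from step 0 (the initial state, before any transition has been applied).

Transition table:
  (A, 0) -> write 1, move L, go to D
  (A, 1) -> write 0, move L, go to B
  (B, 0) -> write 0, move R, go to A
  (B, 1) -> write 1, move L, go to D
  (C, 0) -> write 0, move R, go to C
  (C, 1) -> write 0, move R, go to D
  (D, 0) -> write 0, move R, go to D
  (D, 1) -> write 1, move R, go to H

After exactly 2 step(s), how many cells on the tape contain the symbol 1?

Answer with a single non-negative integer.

Answer: 1

Derivation:
Step 1: in state A at pos 0, read 0 -> (A,0)->write 1,move L,goto D. Now: state=D, head=-1, tape[-2..1]=0010 (head:  ^)
Step 2: in state D at pos -1, read 0 -> (D,0)->write 0,move R,goto D. Now: state=D, head=0, tape[-2..1]=0010 (head:   ^)
Cells containing 1 after step 2: {0} -> 1 cell(s)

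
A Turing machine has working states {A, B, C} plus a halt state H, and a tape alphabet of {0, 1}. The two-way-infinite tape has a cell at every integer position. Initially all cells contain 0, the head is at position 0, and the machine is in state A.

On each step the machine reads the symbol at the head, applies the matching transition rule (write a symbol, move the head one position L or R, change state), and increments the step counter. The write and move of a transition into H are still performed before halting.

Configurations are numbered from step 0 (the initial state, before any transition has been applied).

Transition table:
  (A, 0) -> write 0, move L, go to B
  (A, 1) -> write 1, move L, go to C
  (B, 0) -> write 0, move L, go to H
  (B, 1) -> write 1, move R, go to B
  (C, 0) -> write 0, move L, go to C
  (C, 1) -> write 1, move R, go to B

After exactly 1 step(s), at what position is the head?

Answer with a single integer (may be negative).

Answer: -1

Derivation:
Step 1: in state A at pos 0, read 0 -> (A,0)->write 0,move L,goto B. Now: state=B, head=-1, tape[-2..1]=0000 (head:  ^)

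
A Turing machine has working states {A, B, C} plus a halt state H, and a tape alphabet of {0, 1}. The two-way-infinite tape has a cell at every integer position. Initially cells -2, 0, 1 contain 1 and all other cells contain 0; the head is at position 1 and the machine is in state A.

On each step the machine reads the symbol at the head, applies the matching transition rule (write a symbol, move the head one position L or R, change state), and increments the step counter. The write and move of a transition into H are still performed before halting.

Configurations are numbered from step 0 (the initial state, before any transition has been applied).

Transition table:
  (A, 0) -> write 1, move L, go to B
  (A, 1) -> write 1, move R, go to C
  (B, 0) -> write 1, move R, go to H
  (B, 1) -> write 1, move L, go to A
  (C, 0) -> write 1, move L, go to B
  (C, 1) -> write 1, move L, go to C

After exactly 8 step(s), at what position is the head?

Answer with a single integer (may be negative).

Answer: -3

Derivation:
Step 1: in state A at pos 1, read 1 -> (A,1)->write 1,move R,goto C. Now: state=C, head=2, tape[-3..3]=0101100 (head:      ^)
Step 2: in state C at pos 2, read 0 -> (C,0)->write 1,move L,goto B. Now: state=B, head=1, tape[-3..3]=0101110 (head:     ^)
Step 3: in state B at pos 1, read 1 -> (B,1)->write 1,move L,goto A. Now: state=A, head=0, tape[-3..3]=0101110 (head:    ^)
Step 4: in state A at pos 0, read 1 -> (A,1)->write 1,move R,goto C. Now: state=C, head=1, tape[-3..3]=0101110 (head:     ^)
Step 5: in state C at pos 1, read 1 -> (C,1)->write 1,move L,goto C. Now: state=C, head=0, tape[-3..3]=0101110 (head:    ^)
Step 6: in state C at pos 0, read 1 -> (C,1)->write 1,move L,goto C. Now: state=C, head=-1, tape[-3..3]=0101110 (head:   ^)
Step 7: in state C at pos -1, read 0 -> (C,0)->write 1,move L,goto B. Now: state=B, head=-2, tape[-3..3]=0111110 (head:  ^)
Step 8: in state B at pos -2, read 1 -> (B,1)->write 1,move L,goto A. Now: state=A, head=-3, tape[-4..3]=00111110 (head:  ^)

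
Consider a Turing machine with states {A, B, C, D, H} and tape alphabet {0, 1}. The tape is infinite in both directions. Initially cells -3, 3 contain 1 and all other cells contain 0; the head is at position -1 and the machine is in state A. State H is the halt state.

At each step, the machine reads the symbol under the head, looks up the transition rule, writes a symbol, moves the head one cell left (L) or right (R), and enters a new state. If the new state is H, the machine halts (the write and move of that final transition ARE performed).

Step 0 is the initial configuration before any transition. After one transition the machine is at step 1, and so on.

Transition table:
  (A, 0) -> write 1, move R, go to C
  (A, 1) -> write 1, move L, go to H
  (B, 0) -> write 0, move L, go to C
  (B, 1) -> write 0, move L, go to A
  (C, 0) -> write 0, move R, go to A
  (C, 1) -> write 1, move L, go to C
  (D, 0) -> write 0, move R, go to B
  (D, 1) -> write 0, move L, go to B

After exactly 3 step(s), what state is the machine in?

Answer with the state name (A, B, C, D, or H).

Step 1: in state A at pos -1, read 0 -> (A,0)->write 1,move R,goto C. Now: state=C, head=0, tape[-4..4]=010100010 (head:     ^)
Step 2: in state C at pos 0, read 0 -> (C,0)->write 0,move R,goto A. Now: state=A, head=1, tape[-4..4]=010100010 (head:      ^)
Step 3: in state A at pos 1, read 0 -> (A,0)->write 1,move R,goto C. Now: state=C, head=2, tape[-4..4]=010101010 (head:       ^)

Answer: C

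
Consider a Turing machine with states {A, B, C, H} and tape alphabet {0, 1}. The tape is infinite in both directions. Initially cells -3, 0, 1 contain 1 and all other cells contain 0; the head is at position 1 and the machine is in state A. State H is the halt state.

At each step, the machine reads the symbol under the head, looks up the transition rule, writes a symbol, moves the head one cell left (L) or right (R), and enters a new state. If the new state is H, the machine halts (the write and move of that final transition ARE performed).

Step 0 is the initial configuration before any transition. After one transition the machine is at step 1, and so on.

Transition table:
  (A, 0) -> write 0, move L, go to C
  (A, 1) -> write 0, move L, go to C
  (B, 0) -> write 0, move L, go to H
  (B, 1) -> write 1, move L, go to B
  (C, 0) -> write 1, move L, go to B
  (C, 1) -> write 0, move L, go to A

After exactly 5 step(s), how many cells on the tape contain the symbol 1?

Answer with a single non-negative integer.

Answer: 2

Derivation:
Step 1: in state A at pos 1, read 1 -> (A,1)->write 0,move L,goto C. Now: state=C, head=0, tape[-4..2]=0100100 (head:     ^)
Step 2: in state C at pos 0, read 1 -> (C,1)->write 0,move L,goto A. Now: state=A, head=-1, tape[-4..2]=0100000 (head:    ^)
Step 3: in state A at pos -1, read 0 -> (A,0)->write 0,move L,goto C. Now: state=C, head=-2, tape[-4..2]=0100000 (head:   ^)
Step 4: in state C at pos -2, read 0 -> (C,0)->write 1,move L,goto B. Now: state=B, head=-3, tape[-4..2]=0110000 (head:  ^)
Step 5: in state B at pos -3, read 1 -> (B,1)->write 1,move L,goto B. Now: state=B, head=-4, tape[-5..2]=00110000 (head:  ^)
Cells containing 1 after step 5: {-3, -2} -> 2 cell(s)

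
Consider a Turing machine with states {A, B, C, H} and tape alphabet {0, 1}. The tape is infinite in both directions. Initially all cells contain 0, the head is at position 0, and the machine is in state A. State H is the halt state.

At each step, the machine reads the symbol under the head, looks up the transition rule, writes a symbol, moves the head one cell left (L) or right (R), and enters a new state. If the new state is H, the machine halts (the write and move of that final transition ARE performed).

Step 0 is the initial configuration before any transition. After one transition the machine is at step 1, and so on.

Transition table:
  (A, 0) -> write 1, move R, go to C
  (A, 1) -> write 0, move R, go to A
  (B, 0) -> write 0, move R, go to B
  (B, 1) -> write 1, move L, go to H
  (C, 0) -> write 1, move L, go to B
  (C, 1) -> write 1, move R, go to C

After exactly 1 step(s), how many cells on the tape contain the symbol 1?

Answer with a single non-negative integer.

Answer: 1

Derivation:
Step 1: in state A at pos 0, read 0 -> (A,0)->write 1,move R,goto C. Now: state=C, head=1, tape[-1..2]=0100 (head:   ^)
Cells containing 1 after step 1: {0} -> 1 cell(s)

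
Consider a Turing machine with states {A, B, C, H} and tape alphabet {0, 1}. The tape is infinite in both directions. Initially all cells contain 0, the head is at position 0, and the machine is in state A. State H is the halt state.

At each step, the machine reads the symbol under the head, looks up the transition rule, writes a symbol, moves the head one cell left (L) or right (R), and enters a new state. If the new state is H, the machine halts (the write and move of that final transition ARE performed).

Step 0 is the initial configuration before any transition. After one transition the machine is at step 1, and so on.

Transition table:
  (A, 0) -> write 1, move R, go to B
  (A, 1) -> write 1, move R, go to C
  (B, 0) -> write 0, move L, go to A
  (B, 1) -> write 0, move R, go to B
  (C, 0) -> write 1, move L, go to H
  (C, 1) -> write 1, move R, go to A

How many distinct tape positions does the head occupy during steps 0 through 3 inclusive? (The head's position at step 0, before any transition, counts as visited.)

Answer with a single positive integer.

Answer: 2

Derivation:
Step 1: in state A at pos 0, read 0 -> (A,0)->write 1,move R,goto B. Now: state=B, head=1, tape[-1..2]=0100 (head:   ^)
Step 2: in state B at pos 1, read 0 -> (B,0)->write 0,move L,goto A. Now: state=A, head=0, tape[-1..2]=0100 (head:  ^)
Step 3: in state A at pos 0, read 1 -> (A,1)->write 1,move R,goto C. Now: state=C, head=1, tape[-1..2]=0100 (head:   ^)
Head positions at steps 0..3: starting at 0, distinct positions visited = {0, 1} -> 2 position(s)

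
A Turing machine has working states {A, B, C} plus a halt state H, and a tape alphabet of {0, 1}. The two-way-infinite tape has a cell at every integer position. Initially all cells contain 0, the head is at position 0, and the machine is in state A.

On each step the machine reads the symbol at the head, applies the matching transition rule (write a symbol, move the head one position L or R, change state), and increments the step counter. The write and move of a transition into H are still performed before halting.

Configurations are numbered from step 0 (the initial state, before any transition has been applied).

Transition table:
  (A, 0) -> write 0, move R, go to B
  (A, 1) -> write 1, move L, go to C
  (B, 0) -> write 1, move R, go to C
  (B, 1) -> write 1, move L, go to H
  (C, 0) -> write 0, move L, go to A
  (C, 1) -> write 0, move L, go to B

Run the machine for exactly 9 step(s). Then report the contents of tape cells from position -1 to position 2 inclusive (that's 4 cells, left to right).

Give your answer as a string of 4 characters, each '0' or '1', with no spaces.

Answer: 0100

Derivation:
Step 1: in state A at pos 0, read 0 -> (A,0)->write 0,move R,goto B. Now: state=B, head=1, tape[-1..2]=0000 (head:   ^)
Step 2: in state B at pos 1, read 0 -> (B,0)->write 1,move R,goto C. Now: state=C, head=2, tape[-1..3]=00100 (head:    ^)
Step 3: in state C at pos 2, read 0 -> (C,0)->write 0,move L,goto A. Now: state=A, head=1, tape[-1..3]=00100 (head:   ^)
Step 4: in state A at pos 1, read 1 -> (A,1)->write 1,move L,goto C. Now: state=C, head=0, tape[-1..3]=00100 (head:  ^)
Step 5: in state C at pos 0, read 0 -> (C,0)->write 0,move L,goto A. Now: state=A, head=-1, tape[-2..3]=000100 (head:  ^)
Step 6: in state A at pos -1, read 0 -> (A,0)->write 0,move R,goto B. Now: state=B, head=0, tape[-2..3]=000100 (head:   ^)
Step 7: in state B at pos 0, read 0 -> (B,0)->write 1,move R,goto C. Now: state=C, head=1, tape[-2..3]=001100 (head:    ^)
Step 8: in state C at pos 1, read 1 -> (C,1)->write 0,move L,goto B. Now: state=B, head=0, tape[-2..3]=001000 (head:   ^)
Step 9: in state B at pos 0, read 1 -> (B,1)->write 1,move L,goto H. Now: state=H, head=-1, tape[-2..3]=001000 (head:  ^)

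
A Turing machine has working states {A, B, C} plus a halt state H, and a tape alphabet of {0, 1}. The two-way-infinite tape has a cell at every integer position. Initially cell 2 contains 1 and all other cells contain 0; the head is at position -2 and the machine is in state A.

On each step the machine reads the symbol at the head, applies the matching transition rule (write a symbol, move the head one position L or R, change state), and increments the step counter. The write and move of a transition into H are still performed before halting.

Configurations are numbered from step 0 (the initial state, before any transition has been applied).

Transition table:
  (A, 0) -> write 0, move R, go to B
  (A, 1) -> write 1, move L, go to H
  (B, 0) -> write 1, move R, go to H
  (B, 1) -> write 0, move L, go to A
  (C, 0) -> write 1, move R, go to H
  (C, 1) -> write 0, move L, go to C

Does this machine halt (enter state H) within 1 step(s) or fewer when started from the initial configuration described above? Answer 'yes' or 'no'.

Step 1: in state A at pos -2, read 0 -> (A,0)->write 0,move R,goto B. Now: state=B, head=-1, tape[-3..3]=0000010 (head:   ^)
After 1 step(s): state = B (not H) -> not halted within 1 -> no

Answer: no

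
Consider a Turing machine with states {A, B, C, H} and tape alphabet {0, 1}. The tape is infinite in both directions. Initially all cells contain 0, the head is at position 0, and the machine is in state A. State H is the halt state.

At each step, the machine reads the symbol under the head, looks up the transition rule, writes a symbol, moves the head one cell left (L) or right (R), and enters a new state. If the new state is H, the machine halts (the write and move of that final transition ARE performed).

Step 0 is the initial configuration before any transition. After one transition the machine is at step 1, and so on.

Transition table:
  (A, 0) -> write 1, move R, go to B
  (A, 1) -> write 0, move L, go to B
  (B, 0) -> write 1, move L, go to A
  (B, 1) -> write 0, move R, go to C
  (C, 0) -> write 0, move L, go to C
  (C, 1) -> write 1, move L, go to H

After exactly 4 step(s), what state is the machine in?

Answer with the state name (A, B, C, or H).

Step 1: in state A at pos 0, read 0 -> (A,0)->write 1,move R,goto B. Now: state=B, head=1, tape[-1..2]=0100 (head:   ^)
Step 2: in state B at pos 1, read 0 -> (B,0)->write 1,move L,goto A. Now: state=A, head=0, tape[-1..2]=0110 (head:  ^)
Step 3: in state A at pos 0, read 1 -> (A,1)->write 0,move L,goto B. Now: state=B, head=-1, tape[-2..2]=00010 (head:  ^)
Step 4: in state B at pos -1, read 0 -> (B,0)->write 1,move L,goto A. Now: state=A, head=-2, tape[-3..2]=001010 (head:  ^)

Answer: A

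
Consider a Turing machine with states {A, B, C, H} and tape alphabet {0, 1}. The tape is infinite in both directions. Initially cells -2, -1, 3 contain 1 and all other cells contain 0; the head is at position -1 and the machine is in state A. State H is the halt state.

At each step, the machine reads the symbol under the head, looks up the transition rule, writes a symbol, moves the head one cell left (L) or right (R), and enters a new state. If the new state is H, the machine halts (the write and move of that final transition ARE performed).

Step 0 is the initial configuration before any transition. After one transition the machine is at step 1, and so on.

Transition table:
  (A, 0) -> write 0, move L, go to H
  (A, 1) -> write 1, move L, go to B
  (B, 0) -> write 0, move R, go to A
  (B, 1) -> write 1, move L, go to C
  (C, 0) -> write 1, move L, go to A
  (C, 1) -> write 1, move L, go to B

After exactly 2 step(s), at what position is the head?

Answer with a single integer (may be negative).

Step 1: in state A at pos -1, read 1 -> (A,1)->write 1,move L,goto B. Now: state=B, head=-2, tape[-3..4]=01100010 (head:  ^)
Step 2: in state B at pos -2, read 1 -> (B,1)->write 1,move L,goto C. Now: state=C, head=-3, tape[-4..4]=001100010 (head:  ^)

Answer: -3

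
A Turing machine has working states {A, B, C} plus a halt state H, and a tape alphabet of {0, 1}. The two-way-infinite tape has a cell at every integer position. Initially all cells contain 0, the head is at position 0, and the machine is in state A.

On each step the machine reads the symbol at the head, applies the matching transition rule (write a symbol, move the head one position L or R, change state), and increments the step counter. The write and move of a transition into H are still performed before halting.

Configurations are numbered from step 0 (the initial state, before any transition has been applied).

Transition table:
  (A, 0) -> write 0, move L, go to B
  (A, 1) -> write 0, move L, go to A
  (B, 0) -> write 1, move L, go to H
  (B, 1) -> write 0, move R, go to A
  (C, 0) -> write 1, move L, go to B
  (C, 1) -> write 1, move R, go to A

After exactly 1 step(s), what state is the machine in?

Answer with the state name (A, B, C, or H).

Answer: B

Derivation:
Step 1: in state A at pos 0, read 0 -> (A,0)->write 0,move L,goto B. Now: state=B, head=-1, tape[-2..1]=0000 (head:  ^)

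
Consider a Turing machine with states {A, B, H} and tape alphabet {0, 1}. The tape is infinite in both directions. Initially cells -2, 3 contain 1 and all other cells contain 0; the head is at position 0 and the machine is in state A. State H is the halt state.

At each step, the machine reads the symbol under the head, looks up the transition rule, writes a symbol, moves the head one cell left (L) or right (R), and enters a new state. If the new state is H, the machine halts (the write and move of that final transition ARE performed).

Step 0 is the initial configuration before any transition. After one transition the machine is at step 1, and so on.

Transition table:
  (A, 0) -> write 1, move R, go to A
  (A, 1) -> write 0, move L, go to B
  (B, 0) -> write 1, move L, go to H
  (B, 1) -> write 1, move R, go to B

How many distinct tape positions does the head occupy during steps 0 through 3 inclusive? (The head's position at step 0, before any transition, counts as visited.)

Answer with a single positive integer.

Answer: 4

Derivation:
Step 1: in state A at pos 0, read 0 -> (A,0)->write 1,move R,goto A. Now: state=A, head=1, tape[-3..4]=01010010 (head:     ^)
Step 2: in state A at pos 1, read 0 -> (A,0)->write 1,move R,goto A. Now: state=A, head=2, tape[-3..4]=01011010 (head:      ^)
Step 3: in state A at pos 2, read 0 -> (A,0)->write 1,move R,goto A. Now: state=A, head=3, tape[-3..4]=01011110 (head:       ^)
Head positions at steps 0..3: starting at 0, distinct positions visited = {0, 1, 2, 3} -> 4 position(s)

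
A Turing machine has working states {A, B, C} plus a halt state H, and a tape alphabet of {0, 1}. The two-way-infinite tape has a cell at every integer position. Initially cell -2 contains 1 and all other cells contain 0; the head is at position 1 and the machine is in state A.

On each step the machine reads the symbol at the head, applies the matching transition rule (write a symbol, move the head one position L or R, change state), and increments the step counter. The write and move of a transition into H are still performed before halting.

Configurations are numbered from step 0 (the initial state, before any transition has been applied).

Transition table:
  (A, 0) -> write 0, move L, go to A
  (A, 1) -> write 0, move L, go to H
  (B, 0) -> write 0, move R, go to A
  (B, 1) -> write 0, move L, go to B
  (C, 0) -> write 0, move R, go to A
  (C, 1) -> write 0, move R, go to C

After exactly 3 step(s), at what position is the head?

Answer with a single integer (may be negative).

Step 1: in state A at pos 1, read 0 -> (A,0)->write 0,move L,goto A. Now: state=A, head=0, tape[-3..2]=010000 (head:    ^)
Step 2: in state A at pos 0, read 0 -> (A,0)->write 0,move L,goto A. Now: state=A, head=-1, tape[-3..2]=010000 (head:   ^)
Step 3: in state A at pos -1, read 0 -> (A,0)->write 0,move L,goto A. Now: state=A, head=-2, tape[-3..2]=010000 (head:  ^)

Answer: -2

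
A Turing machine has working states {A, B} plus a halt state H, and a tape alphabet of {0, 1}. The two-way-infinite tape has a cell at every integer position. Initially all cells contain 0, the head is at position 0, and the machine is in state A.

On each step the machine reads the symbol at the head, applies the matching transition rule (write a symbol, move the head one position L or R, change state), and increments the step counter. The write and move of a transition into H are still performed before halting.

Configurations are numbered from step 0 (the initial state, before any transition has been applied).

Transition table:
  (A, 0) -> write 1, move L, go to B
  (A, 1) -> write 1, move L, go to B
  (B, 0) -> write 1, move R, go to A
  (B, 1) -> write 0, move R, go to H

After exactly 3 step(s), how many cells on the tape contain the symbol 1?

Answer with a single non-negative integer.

Step 1: in state A at pos 0, read 0 -> (A,0)->write 1,move L,goto B. Now: state=B, head=-1, tape[-2..1]=0010 (head:  ^)
Step 2: in state B at pos -1, read 0 -> (B,0)->write 1,move R,goto A. Now: state=A, head=0, tape[-2..1]=0110 (head:   ^)
Step 3: in state A at pos 0, read 1 -> (A,1)->write 1,move L,goto B. Now: state=B, head=-1, tape[-2..1]=0110 (head:  ^)
Cells containing 1 after step 3: {-1, 0} -> 2 cell(s)

Answer: 2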